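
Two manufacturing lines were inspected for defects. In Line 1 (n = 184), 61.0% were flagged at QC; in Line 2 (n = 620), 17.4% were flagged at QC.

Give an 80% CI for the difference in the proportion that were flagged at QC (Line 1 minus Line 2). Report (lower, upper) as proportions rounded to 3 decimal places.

(0.386, 0.486)

Each SE is √(p̂(1−p̂)/n): √(0.6100·0.3900/184) = 0.03596 and √(0.1740·0.8260/620) = 0.01523.
SE(p̂₁ − p̂₂) = √(SE₁² + SE₂²) = √(0.0012931216 + 0.0002319529) = 0.03905, since the two samples are independent.
At 80% confidence z* = 1.282; margin = 1.282 × 0.03905 = 0.05006.
The difference is 0.6100 − 0.1740 = 0.4360, so the interval is 0.4360 ± 0.05006 = (0.386, 0.486).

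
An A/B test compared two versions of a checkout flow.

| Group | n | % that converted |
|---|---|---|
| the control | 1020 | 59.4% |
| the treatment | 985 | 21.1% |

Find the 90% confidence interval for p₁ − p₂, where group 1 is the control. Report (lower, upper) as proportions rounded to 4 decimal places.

SE₁ = √(p̂₁(1−p̂₁)/n₁) = √(0.5940·0.4060/1020) = 0.01538; SE₂ = √(0.2110·0.7890/985) = 0.01300.
Independent samples: SE of the difference = √(SE₁² + SE₂²) = √(0.0002365444 + 0.000169) = 0.02014.
z* for 90% confidence is 1.645, so the margin of error is 1.645 × 0.02014 = 0.03313.
Point estimate p̂₁ − p̂₂ = 0.5940 − 0.2110 = 0.3830.
0.3830 ± 0.03313 → (0.3499, 0.4161).

(0.3499, 0.4161)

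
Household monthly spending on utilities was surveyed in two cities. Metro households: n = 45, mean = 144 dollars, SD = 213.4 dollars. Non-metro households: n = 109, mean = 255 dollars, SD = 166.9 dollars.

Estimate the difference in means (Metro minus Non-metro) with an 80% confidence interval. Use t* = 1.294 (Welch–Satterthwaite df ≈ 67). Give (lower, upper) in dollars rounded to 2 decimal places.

SE₁ = s₁/√n₁ = 213.4/√45 = 31.8118; SE₂ = 166.9/√109 = 15.9861.
Independent samples, unequal variances: SE_diff = √(SE₁² + SE₂²) = √(1011.99061924 + 255.55539321) = 35.6026.
t* = 1.294, so margin of error = 1.294 × 35.6026 = 46.0698.
Difference in means = 144 − 255 = -111.0000.
-111.0000 ± 46.0698 → (-157.07, -64.93).

(-157.07, -64.93)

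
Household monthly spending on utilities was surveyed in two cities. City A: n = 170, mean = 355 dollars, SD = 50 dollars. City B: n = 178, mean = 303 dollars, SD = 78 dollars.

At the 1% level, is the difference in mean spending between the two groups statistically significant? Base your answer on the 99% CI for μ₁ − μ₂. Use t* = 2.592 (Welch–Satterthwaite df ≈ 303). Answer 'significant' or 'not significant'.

significant

SE₁ = s₁/√n₁ = 50/√170 = 3.8348; SE₂ = 78/√178 = 5.8463.
Independent samples, unequal variances: SE_diff = √(SE₁² + SE₂²) = √(14.70569104 + 34.17922369) = 6.9918.
t* = 2.592, so margin of error = 2.592 × 6.9918 = 18.1227.
Difference in means = 355 − 303 = 52.0000.
52.0000 ± 18.1227 → (33.8773, 70.1227).
The interval (33.8773, 70.1227) does not contain 0, so the difference is significant.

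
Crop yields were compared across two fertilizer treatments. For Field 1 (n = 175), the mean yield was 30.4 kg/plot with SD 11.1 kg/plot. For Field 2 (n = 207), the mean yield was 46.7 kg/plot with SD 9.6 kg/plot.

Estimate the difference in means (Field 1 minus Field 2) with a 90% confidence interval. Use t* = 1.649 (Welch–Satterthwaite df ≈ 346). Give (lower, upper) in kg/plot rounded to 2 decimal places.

(-18.07, -14.53)

Standard errors of each mean: 11.1/√175 = 0.8391 and 9.6/√207 = 0.6672.
SE(x̄₁ − x̄₂) = √(0.8391² + 0.6672²) = 1.0720 for independent samples with unequal variances.
With t* = 1.649, the margin is 1.649 × 1.0720 = 1.7677.
x̄₁ − x̄₂ = 30.4 − 46.7 = -16.3000; the interval is -16.3000 ± 1.7677 = (-18.07, -14.53).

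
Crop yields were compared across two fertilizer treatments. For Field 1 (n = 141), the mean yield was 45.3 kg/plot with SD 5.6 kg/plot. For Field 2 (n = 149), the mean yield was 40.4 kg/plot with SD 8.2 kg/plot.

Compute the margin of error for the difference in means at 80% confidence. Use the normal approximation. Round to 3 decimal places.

1.052

Standard errors of each mean: 5.6/√141 = 0.4716 and 8.2/√149 = 0.6718.
SE(x̄₁ − x̄₂) = √(0.4716² + 0.6718²) = 0.8208 for independent samples with unequal variances.
With z* = 1.282, the margin is 1.282 × 0.8208 = 1.0523.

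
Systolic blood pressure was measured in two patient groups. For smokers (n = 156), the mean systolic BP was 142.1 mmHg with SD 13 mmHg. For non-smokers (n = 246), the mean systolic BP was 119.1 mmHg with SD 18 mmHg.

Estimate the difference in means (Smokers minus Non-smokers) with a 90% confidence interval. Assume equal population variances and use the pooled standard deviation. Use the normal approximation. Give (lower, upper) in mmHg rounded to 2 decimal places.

s_p = √[((n₁−1)s₁² + (n₂−1)s₂²)/(n₁+n₂−2)] = √[(155·13² + 245·18²)/400] = 16.2462.
SE = 16.2462·√(1/156 + 1/246) = 1.6628.
With z* = 1.645, margin = 1.645 × 1.6628 = 2.7353.
x̄₁ − x̄₂ = 142.1 − 119.1 = 23.0000; interval 23.0000 ± 2.7353 = (20.26, 25.74).

(20.26, 25.74)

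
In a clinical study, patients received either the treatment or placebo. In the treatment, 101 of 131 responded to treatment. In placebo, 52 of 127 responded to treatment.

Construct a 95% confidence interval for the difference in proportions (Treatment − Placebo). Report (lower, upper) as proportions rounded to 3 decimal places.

p̂₁ = 101/131 = 0.7710 and p̂₂ = 52/127 = 0.4094.
SE₁ = √(p̂₁(1−p̂₁)/n₁) = √(0.7710·0.2290/131) = 0.03671; SE₂ = √(0.4094·0.5906/127) = 0.04363.
Independent samples: SE of the difference = √(SE₁² + SE₂²) = √(0.0013476241 + 0.0019035769) = 0.05702.
z* for 95% confidence is 1.960, so the margin of error is 1.960 × 0.05702 = 0.11176.
Point estimate p̂₁ − p̂₂ = 0.7710 − 0.4094 = 0.3616.
0.3616 ± 0.11176 → (0.250, 0.473).

(0.250, 0.473)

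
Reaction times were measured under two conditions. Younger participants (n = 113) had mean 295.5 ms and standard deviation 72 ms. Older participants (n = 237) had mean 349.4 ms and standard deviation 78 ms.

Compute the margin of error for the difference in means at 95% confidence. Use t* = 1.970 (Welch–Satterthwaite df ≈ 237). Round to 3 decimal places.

16.663

Per-group SEs: s₁/√n₁ = 72/√113 = 6.7732, s₂/√n₂ = 78/√237 = 5.0666.
Unpooled SE of the difference: √(45.87623824 + 25.67043556) = 8.4585.
Margin of error = t* · SE = 1.970 × 8.4585 = 16.6632.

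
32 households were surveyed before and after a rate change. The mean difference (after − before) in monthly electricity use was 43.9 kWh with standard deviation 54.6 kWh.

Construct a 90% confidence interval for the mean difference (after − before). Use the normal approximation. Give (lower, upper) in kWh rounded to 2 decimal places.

(28.02, 59.78)

This is a matched-pairs design, so SE = s_d/√n = 54.6/√32 = 9.6520.
Margin = 1.645 × 9.6520 = 15.8775; the interval is 43.9 ± 15.8775 = (28.02, 59.78).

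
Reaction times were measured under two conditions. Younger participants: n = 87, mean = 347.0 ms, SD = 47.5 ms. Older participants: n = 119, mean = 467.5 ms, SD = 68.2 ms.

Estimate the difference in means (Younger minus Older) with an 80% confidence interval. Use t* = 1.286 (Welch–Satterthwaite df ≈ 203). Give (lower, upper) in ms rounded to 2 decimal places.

Per-group SEs: s₁/√n₁ = 47.5/√87 = 5.0925, s₂/√n₂ = 68.2/√119 = 6.2519.
Unpooled SE of the difference: √(25.93355625 + 39.08625361) = 8.0635.
Margin of error = t* · SE = 1.286 × 8.0635 = 10.3697.
x̄₁ − x̄₂ = 347.0 − 467.5 = -120.5000.
CI: -120.5000 ± 10.3697 = (-130.87, -110.13).

(-130.87, -110.13)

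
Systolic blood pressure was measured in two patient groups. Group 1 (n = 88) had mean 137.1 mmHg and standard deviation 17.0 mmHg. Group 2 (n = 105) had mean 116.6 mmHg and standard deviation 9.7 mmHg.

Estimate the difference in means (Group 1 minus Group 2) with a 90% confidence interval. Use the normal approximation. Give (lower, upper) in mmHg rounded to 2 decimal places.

(17.14, 23.86)

Standard errors of each mean: 17.0/√88 = 1.8122 and 9.7/√105 = 0.9466.
SE(x̄₁ − x̄₂) = √(1.8122² + 0.9466²) = 2.0445 for independent samples with unequal variances.
With z* = 1.645, the margin is 1.645 × 2.0445 = 3.3632.
x̄₁ − x̄₂ = 137.1 − 116.6 = 20.5000; the interval is 20.5000 ± 3.3632 = (17.14, 23.86).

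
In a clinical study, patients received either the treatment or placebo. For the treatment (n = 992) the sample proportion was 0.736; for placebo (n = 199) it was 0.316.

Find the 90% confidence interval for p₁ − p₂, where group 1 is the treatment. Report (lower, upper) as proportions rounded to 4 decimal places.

(0.3611, 0.4789)

SE₁ = √(p̂₁(1−p̂₁)/n₁) = √(0.7360·0.2640/992) = 0.01400; SE₂ = √(0.3160·0.6840/199) = 0.03296.
Independent samples: SE of the difference = √(SE₁² + SE₂²) = √(0.000196 + 0.0010863616) = 0.03581.
z* for 90% confidence is 1.645, so the margin of error is 1.645 × 0.03581 = 0.05891.
Point estimate p̂₁ − p̂₂ = 0.7360 − 0.3160 = 0.4200.
0.4200 ± 0.05891 → (0.3611, 0.4789).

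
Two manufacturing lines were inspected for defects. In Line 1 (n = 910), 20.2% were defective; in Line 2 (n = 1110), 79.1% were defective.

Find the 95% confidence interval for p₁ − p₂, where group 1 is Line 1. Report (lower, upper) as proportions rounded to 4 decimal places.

SE₁ = √(p̂₁(1−p̂₁)/n₁) = √(0.2020·0.7980/910) = 0.01331; SE₂ = √(0.7910·0.2090/1110) = 0.01220.
Independent samples: SE of the difference = √(SE₁² + SE₂²) = √(0.0001771561 + 0.00014884) = 0.01806.
z* for 95% confidence is 1.960, so the margin of error is 1.960 × 0.01806 = 0.03540.
Point estimate p̂₁ − p̂₂ = 0.2020 − 0.7910 = -0.5890.
-0.5890 ± 0.03540 → (-0.6244, -0.5536).

(-0.6244, -0.5536)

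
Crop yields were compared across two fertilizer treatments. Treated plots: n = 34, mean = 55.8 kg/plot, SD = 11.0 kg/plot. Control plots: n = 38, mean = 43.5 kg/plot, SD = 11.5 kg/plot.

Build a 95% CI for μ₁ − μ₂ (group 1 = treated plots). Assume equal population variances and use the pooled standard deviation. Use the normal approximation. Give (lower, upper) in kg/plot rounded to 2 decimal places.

Pooled variance s_p² = [33·11.0² + 37·11.5²] / (34+38−2) = 126.9464, so s_p = 11.2670.
SE_diff = s_p·√(1/n₁ + 1/n₂) = 11.2670·√(1/34 + 1/38) = 2.6598.
z* = 1.960; margin = 1.960 × 2.6598 = 5.2132.
Difference = 55.8 − 43.5 = 12.3000.
12.3000 ± 5.2132 → (7.09, 17.51).

(7.09, 17.51)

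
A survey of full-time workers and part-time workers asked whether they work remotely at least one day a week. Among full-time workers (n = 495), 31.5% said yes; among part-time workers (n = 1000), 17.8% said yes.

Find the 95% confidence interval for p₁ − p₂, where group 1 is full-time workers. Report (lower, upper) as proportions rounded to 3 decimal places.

(0.090, 0.184)

Each SE is √(p̂(1−p̂)/n): √(0.3150·0.6850/495) = 0.02088 and √(0.1780·0.8220/1000) = 0.01210.
SE(p̂₁ − p̂₂) = √(SE₁² + SE₂²) = √(0.0004359744 + 0.00014641) = 0.02413, since the two samples are independent.
At 95% confidence z* = 1.960; margin = 1.960 × 0.02413 = 0.04729.
The difference is 0.3150 − 0.1780 = 0.1370, so the interval is 0.1370 ± 0.04729 = (0.090, 0.184).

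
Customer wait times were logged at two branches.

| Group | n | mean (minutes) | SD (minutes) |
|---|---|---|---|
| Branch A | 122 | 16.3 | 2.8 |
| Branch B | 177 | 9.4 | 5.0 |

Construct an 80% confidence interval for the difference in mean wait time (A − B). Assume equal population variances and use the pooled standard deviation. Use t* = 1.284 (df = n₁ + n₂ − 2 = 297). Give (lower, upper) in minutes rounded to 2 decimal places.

(6.26, 7.54)

Pooled variance s_p² = [121·2.8² + 176·5.0²] / (122+177−2) = 18.0089, so s_p = 4.2437.
SE_diff = s_p·√(1/n₁ + 1/n₂) = 4.2437·√(1/122 + 1/177) = 0.4994.
t* = 1.284; margin = 1.284 × 0.4994 = 0.6412.
Difference = 16.3 − 9.4 = 6.9000.
6.9000 ± 0.6412 → (6.26, 7.54).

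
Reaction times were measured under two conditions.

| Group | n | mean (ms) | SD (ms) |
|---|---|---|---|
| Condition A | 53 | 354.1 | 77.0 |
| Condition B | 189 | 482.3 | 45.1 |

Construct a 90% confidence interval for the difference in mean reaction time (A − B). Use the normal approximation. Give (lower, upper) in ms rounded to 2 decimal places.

Per-group SEs: s₁/√n₁ = 77.0/√53 = 10.5768, s₂/√n₂ = 45.1/√189 = 3.2805.
Unpooled SE of the difference: √(111.86869824 + 10.76168025) = 11.0739.
Margin of error = z* · SE = 1.645 × 11.0739 = 18.2166.
x̄₁ − x̄₂ = 354.1 − 482.3 = -128.2000.
CI: -128.2000 ± 18.2166 = (-146.42, -109.98).

(-146.42, -109.98)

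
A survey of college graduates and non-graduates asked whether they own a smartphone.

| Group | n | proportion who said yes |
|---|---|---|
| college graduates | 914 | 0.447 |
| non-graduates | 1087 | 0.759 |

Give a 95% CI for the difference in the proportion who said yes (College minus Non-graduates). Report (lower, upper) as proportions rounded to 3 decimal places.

(-0.353, -0.271)

The two standard errors are √(0.4470×0.5530/914) = 0.01645 and √(0.7590×0.2410/1087) = 0.01297.
Because the samples are independent, SE_diff = √(0.01645² + 0.01297²) = 0.02095.
Using z* = 1.960 for 95%, ME = 1.960 × 0.02095 = 0.04106.
p̂₁ − p̂₂ = -0.3120; interval -0.3120 ± 0.04106 gives (-0.353, -0.271).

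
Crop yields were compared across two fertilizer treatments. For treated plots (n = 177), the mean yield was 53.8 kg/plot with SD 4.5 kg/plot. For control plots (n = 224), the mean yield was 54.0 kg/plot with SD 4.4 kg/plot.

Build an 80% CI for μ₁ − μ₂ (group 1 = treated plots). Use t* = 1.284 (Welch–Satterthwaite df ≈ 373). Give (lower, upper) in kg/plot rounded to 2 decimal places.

(-0.78, 0.38)

Standard errors of each mean: 4.5/√177 = 0.3382 and 4.4/√224 = 0.2940.
SE(x̄₁ − x̄₂) = √(0.3382² + 0.2940²) = 0.4481 for independent samples with unequal variances.
With t* = 1.284, the margin is 1.284 × 0.4481 = 0.5754.
x̄₁ − x̄₂ = 53.8 − 54.0 = -0.2000; the interval is -0.2000 ± 0.5754 = (-0.78, 0.38).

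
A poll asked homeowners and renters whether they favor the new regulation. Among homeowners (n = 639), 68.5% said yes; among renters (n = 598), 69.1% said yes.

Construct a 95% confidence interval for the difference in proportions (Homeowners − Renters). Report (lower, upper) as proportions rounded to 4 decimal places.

(-0.0577, 0.0457)

SE₁ = √(p̂₁(1−p̂₁)/n₁) = √(0.6850·0.3150/639) = 0.01838; SE₂ = √(0.6910·0.3090/598) = 0.01890.
Independent samples: SE of the difference = √(SE₁² + SE₂²) = √(0.0003378244 + 0.00035721) = 0.02636.
z* for 95% confidence is 1.960, so the margin of error is 1.960 × 0.02636 = 0.05167.
Point estimate p̂₁ − p̂₂ = 0.6850 − 0.6910 = -0.0060.
-0.0060 ± 0.05167 → (-0.0577, 0.0457).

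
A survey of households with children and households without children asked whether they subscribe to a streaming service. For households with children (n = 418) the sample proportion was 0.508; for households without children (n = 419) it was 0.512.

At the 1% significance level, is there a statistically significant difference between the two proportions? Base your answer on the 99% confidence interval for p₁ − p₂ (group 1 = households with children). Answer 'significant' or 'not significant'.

SE₁ = √(p̂₁(1−p̂₁)/n₁) = √(0.5080·0.4920/418) = 0.02445; SE₂ = √(0.5120·0.4880/419) = 0.02442.
Independent samples: SE of the difference = √(SE₁² + SE₂²) = √(0.0005978025 + 0.0005963364) = 0.03456.
z* for 99% confidence is 2.576, so the margin of error is 2.576 × 0.03456 = 0.08903.
Point estimate p̂₁ − p̂₂ = 0.5080 − 0.5120 = -0.0040.
-0.0040 ± 0.08903 → (-0.09303, 0.08503).
The interval (-0.09303, 0.08503) contains 0, so the difference is not significant.

not significant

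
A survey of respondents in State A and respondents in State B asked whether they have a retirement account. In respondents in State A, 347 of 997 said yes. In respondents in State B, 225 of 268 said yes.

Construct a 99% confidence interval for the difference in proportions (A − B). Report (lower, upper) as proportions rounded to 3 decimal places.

First, p̂₁ = 347/997 = 0.3480; p̂₂ = 225/268 = 0.8396.
The two standard errors are √(0.3480×0.6520/997) = 0.01509 and √(0.8396×0.1604/268) = 0.02242.
Because the samples are independent, SE_diff = √(0.01509² + 0.02242²) = 0.02703.
Using z* = 2.576 for 99%, ME = 2.576 × 0.02703 = 0.06963.
p̂₁ − p̂₂ = -0.4916; interval -0.4916 ± 0.06963 gives (-0.561, -0.422).

(-0.561, -0.422)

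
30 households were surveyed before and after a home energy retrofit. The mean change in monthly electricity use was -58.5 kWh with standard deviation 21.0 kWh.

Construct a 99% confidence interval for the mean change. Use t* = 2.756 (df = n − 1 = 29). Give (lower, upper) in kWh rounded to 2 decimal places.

(-69.07, -47.93)

This is a matched-pairs design, so SE = s_d/√n = 21.0/√30 = 3.8341.
Margin = 2.756 × 3.8341 = 10.5668; the interval is -58.5 ± 10.5668 = (-69.07, -47.93).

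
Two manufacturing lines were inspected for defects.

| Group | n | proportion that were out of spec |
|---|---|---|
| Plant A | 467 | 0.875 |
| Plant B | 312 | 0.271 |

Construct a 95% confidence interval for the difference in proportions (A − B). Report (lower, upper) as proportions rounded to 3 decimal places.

SE₁ = √(p̂₁(1−p̂₁)/n₁) = √(0.8750·0.1250/467) = 0.01530; SE₂ = √(0.2710·0.7290/312) = 0.02516.
Independent samples: SE of the difference = √(SE₁² + SE₂²) = √(0.00023409 + 0.0006330256) = 0.02945.
z* for 95% confidence is 1.960, so the margin of error is 1.960 × 0.02945 = 0.05772.
Point estimate p̂₁ − p̂₂ = 0.8750 − 0.2710 = 0.6040.
0.6040 ± 0.05772 → (0.546, 0.662).

(0.546, 0.662)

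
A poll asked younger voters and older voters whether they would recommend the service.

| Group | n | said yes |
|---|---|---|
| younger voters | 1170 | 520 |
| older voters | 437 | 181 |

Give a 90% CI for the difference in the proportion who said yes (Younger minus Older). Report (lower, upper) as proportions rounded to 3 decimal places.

First, p̂₁ = 520/1170 = 0.4444; p̂₂ = 181/437 = 0.4142.
The two standard errors are √(0.4444×0.5556/1170) = 0.01453 and √(0.4142×0.5858/437) = 0.02356.
Because the samples are independent, SE_diff = √(0.01453² + 0.02356²) = 0.02768.
Using z* = 1.645 for 90%, ME = 1.645 × 0.02768 = 0.04553.
p̂₁ − p̂₂ = 0.0302; interval 0.0302 ± 0.04553 gives (-0.015, 0.076).

(-0.015, 0.076)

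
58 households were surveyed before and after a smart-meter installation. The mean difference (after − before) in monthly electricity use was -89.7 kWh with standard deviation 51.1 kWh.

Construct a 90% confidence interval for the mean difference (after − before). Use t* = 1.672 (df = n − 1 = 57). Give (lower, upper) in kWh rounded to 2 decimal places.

This is a matched-pairs design, so SE = s_d/√n = 51.1/√58 = 6.7098.
Margin = 1.672 × 6.7098 = 11.2188; the interval is -89.7 ± 11.2188 = (-100.92, -78.48).

(-100.92, -78.48)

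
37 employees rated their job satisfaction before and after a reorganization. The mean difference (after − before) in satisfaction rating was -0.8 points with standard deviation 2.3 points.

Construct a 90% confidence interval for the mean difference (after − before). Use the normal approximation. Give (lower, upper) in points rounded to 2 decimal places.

(-1.42, -0.18)

This is a matched-pairs design, so SE = s_d/√n = 2.3/√37 = 0.3781.
Margin = 1.645 × 0.3781 = 0.6220; the interval is -0.8 ± 0.6220 = (-1.42, -0.18).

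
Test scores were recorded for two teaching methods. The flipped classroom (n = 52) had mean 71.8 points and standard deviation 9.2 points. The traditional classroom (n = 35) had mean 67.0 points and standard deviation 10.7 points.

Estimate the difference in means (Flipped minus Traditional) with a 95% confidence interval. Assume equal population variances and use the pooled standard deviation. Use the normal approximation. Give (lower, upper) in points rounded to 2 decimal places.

(0.59, 9.01)

s_p = √[((n₁−1)s₁² + (n₂−1)s₂²)/(n₁+n₂−2)] = √[(51·9.2² + 34·10.7²)/85] = 9.8275.
SE = 9.8275·√(1/52 + 1/35) = 2.1487.
With z* = 1.960, margin = 1.960 × 2.1487 = 4.2115.
x̄₁ − x̄₂ = 71.8 − 67.0 = 4.8000; interval 4.8000 ± 4.2115 = (0.59, 9.01).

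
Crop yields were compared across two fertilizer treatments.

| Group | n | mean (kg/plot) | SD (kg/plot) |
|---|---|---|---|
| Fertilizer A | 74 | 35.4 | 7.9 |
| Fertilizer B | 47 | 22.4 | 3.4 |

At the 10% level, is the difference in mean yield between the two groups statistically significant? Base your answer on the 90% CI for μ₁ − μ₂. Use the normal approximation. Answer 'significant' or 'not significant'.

significant

SE₁ = s₁/√n₁ = 7.9/√74 = 0.9184; SE₂ = 3.4/√47 = 0.4959.
Independent samples, unequal variances: SE_diff = √(SE₁² + SE₂²) = √(0.84345856 + 0.24591681) = 1.0437.
z* = 1.645, so margin of error = 1.645 × 1.0437 = 1.7169.
Difference in means = 35.4 − 22.4 = 13.0000.
13.0000 ± 1.7169 → (11.2831, 14.7169).
The interval (11.2831, 14.7169) does not contain 0, so the difference is significant.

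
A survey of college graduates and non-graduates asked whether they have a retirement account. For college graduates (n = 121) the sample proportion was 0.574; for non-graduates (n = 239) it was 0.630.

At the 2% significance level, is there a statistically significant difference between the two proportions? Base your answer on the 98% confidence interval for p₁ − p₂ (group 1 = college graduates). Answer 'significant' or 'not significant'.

not significant

SE₁ = √(p̂₁(1−p̂₁)/n₁) = √(0.5740·0.4260/121) = 0.04495; SE₂ = √(0.6300·0.3700/239) = 0.03123.
Independent samples: SE of the difference = √(SE₁² + SE₂²) = √(0.0020205025 + 0.0009753129) = 0.05473.
z* for 98% confidence is 2.326, so the margin of error is 2.326 × 0.05473 = 0.12730.
Point estimate p̂₁ − p̂₂ = 0.5740 − 0.6300 = -0.0560.
-0.0560 ± 0.12730 → (-0.18330, 0.07130).
The interval (-0.18330, 0.07130) contains 0, so the difference is not significant.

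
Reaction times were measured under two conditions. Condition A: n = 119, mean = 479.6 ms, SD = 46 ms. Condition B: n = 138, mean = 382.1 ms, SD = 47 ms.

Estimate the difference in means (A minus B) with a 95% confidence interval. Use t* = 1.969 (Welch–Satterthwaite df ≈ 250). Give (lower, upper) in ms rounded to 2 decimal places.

(86.05, 108.95)

Per-group SEs: s₁/√n₁ = 46/√119 = 4.2168, s₂/√n₂ = 47/√138 = 4.0009.
Unpooled SE of the difference: √(17.78140224 + 16.00720081) = 5.8128.
Margin of error = t* · SE = 1.969 × 5.8128 = 11.4454.
x̄₁ − x̄₂ = 479.6 − 382.1 = 97.5000.
CI: 97.5000 ± 11.4454 = (86.05, 108.95).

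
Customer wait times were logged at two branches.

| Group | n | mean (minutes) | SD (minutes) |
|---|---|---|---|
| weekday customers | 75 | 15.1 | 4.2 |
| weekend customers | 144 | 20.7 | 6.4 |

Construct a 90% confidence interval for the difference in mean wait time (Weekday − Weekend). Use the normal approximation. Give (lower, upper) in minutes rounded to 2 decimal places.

Standard errors of each mean: 4.2/√75 = 0.4850 and 6.4/√144 = 0.5333.
SE(x̄₁ − x̄₂) = √(0.4850² + 0.5333²) = 0.7209 for independent samples with unequal variances.
With z* = 1.645, the margin is 1.645 × 0.7209 = 1.1859.
x̄₁ − x̄₂ = 15.1 − 20.7 = -5.6000; the interval is -5.6000 ± 1.1859 = (-6.79, -4.41).

(-6.79, -4.41)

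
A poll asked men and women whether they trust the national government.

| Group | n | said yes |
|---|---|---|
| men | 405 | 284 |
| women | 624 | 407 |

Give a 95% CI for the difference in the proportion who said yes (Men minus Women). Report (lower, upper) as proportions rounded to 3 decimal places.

Sample proportions: 284/405 = 0.7012, 407/624 = 0.6522.
Each SE is √(p̂(1−p̂)/n): √(0.7012·0.2988/405) = 0.02274 and √(0.6522·0.3478/624) = 0.01907.
SE(p̂₁ − p̂₂) = √(SE₁² + SE₂²) = √(0.0005171076 + 0.0003636649) = 0.02968, since the two samples are independent.
At 95% confidence z* = 1.960; margin = 1.960 × 0.02968 = 0.05817.
The difference is 0.7012 − 0.6522 = 0.0490, so the interval is 0.0490 ± 0.05817 = (-0.009, 0.107).

(-0.009, 0.107)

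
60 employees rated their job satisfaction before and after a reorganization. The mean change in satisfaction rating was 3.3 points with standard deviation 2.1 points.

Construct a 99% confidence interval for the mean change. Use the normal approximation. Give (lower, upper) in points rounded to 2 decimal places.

(2.60, 4.00)

This is a matched-pairs design, so SE = s_d/√n = 2.1/√60 = 0.2711.
Margin = 2.576 × 0.2711 = 0.6984; the interval is 3.3 ± 0.6984 = (2.60, 4.00).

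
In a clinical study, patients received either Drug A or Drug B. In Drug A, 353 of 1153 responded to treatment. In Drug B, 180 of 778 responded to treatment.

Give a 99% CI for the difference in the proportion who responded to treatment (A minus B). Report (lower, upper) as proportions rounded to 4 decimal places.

Sample proportions: 353/1153 = 0.3062, 180/778 = 0.2314.
Each SE is √(p̂(1−p̂)/n): √(0.3062·0.6938/1153) = 0.01357 and √(0.2314·0.7686/778) = 0.01512.
SE(p̂₁ − p̂₂) = √(SE₁² + SE₂²) = √(0.0001841449 + 0.0002286144) = 0.02032, since the two samples are independent.
At 99% confidence z* = 2.576; margin = 2.576 × 0.02032 = 0.05234.
The difference is 0.3062 − 0.2314 = 0.0748, so the interval is 0.0748 ± 0.05234 = (0.0225, 0.1271).

(0.0225, 0.1271)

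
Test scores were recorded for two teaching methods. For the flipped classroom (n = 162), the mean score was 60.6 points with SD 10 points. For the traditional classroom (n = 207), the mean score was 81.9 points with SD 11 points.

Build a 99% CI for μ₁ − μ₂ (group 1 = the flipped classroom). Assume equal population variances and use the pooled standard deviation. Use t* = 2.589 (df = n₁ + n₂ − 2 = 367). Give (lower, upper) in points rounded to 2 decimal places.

(-24.17, -18.43)

s_p = √[((n₁−1)s₁² + (n₂−1)s₂²)/(n₁+n₂−2)] = √[(161·10² + 206·11²)/367] = 10.5730.
SE = 10.5730·√(1/162 + 1/207) = 1.1091.
With t* = 2.589, margin = 2.589 × 1.1091 = 2.8715.
x̄₁ − x̄₂ = 60.6 − 81.9 = -21.3000; interval -21.3000 ± 2.8715 = (-24.17, -18.43).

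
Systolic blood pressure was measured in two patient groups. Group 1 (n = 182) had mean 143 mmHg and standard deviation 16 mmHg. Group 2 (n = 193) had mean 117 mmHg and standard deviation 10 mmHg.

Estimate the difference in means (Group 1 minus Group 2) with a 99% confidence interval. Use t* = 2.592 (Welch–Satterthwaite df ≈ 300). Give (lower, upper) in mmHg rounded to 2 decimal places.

SE₁ = s₁/√n₁ = 16/√182 = 1.1860; SE₂ = 10/√193 = 0.7198.
Independent samples, unequal variances: SE_diff = √(SE₁² + SE₂²) = √(1.406596 + 0.51811204) = 1.3873.
t* = 2.592, so margin of error = 2.592 × 1.3873 = 3.5959.
Difference in means = 143 − 117 = 26.0000.
26.0000 ± 3.5959 → (22.40, 29.60).

(22.40, 29.60)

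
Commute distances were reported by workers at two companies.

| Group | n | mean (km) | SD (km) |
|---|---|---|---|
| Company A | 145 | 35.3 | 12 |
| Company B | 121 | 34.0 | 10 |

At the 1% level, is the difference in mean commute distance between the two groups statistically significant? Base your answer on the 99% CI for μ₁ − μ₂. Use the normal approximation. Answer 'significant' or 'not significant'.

not significant

Per-group SEs: s₁/√n₁ = 12/√145 = 0.9965, s₂/√n₂ = 10/√121 = 0.9091.
Unpooled SE of the difference: √(0.99301225 + 0.82646281) = 1.3489.
Margin of error = z* · SE = 2.576 × 1.3489 = 3.4748.
x̄₁ − x̄₂ = 35.3 − 34.0 = 1.3000.
CI: 1.3000 ± 3.4748 = (-2.1748, 4.7748).
The interval (-2.1748, 4.7748) contains 0, so the difference is not significant.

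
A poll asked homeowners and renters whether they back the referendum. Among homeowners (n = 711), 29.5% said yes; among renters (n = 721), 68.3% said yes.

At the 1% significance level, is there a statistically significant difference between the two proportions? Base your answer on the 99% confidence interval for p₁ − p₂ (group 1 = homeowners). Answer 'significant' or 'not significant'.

significant

SE₁ = √(p̂₁(1−p̂₁)/n₁) = √(0.2950·0.7050/711) = 0.01710; SE₂ = √(0.6830·0.3170/721) = 0.01733.
Independent samples: SE of the difference = √(SE₁² + SE₂²) = √(0.00029241 + 0.0003003289) = 0.02435.
z* for 99% confidence is 2.576, so the margin of error is 2.576 × 0.02435 = 0.06273.
Point estimate p̂₁ − p̂₂ = 0.2950 − 0.6830 = -0.3880.
-0.3880 ± 0.06273 → (-0.45073, -0.32527).
The interval (-0.45073, -0.32527) does not contain 0, so the difference is significant.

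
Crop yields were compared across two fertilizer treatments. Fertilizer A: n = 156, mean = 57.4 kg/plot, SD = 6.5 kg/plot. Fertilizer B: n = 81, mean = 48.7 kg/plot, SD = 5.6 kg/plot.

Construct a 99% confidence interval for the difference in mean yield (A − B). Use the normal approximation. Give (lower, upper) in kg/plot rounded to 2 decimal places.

(6.61, 10.79)

SE₁ = s₁/√n₁ = 6.5/√156 = 0.5204; SE₂ = 5.6/√81 = 0.6222.
Independent samples, unequal variances: SE_diff = √(SE₁² + SE₂²) = √(0.27081616 + 0.38713284) = 0.8111.
z* = 2.576, so margin of error = 2.576 × 0.8111 = 2.0894.
Difference in means = 57.4 − 48.7 = 8.7000.
8.7000 ± 2.0894 → (6.61, 10.79).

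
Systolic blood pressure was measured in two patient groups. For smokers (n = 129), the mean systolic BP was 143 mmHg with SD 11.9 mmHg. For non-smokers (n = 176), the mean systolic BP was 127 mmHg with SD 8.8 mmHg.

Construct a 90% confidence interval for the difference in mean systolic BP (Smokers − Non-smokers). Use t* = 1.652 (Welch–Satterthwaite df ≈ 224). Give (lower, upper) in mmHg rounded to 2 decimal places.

(13.95, 18.05)

Standard errors of each mean: 11.9/√129 = 1.0477 and 8.8/√176 = 0.6633.
SE(x̄₁ − x̄₂) = √(1.0477² + 0.6633²) = 1.2400 for independent samples with unequal variances.
With t* = 1.652, the margin is 1.652 × 1.2400 = 2.0485.
x̄₁ − x̄₂ = 143 − 127 = 16.0000; the interval is 16.0000 ± 2.0485 = (13.95, 18.05).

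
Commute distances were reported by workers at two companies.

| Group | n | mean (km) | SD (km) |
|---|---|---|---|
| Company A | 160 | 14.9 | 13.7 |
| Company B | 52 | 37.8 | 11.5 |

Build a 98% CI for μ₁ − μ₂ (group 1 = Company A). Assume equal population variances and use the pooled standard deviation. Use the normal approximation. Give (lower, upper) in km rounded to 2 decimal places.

(-27.80, -18.00)

Pooled variance s_p² = [159·13.7² + 51·11.5²] / (160+52−2) = 174.2260, so s_p = 13.1995.
SE_diff = s_p·√(1/n₁ + 1/n₂) = 13.1995·√(1/160 + 1/52) = 2.1070.
z* = 2.326; margin = 2.326 × 2.1070 = 4.9009.
Difference = 14.9 − 37.8 = -22.9000.
-22.9000 ± 4.9009 → (-27.80, -18.00).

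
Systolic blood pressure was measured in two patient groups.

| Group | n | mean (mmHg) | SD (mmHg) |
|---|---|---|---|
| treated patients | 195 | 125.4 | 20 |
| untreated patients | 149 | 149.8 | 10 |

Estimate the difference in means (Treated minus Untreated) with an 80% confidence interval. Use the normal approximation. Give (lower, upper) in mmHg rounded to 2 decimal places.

Per-group SEs: s₁/√n₁ = 20/√195 = 1.4322, s₂/√n₂ = 10/√149 = 0.8192.
Unpooled SE of the difference: √(2.05119684 + 0.67108864) = 1.6499.
Margin of error = z* · SE = 1.282 × 1.6499 = 2.1152.
x̄₁ − x̄₂ = 125.4 − 149.8 = -24.4000.
CI: -24.4000 ± 2.1152 = (-26.52, -22.28).

(-26.52, -22.28)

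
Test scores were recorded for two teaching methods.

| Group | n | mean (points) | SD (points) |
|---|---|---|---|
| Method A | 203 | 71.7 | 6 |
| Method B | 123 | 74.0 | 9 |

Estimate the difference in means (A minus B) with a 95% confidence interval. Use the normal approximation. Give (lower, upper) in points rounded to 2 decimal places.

Per-group SEs: s₁/√n₁ = 6/√203 = 0.4211, s₂/√n₂ = 9/√123 = 0.8115.
Unpooled SE of the difference: √(0.17732521 + 0.65853225) = 0.9143.
Margin of error = z* · SE = 1.960 × 0.9143 = 1.7920.
x̄₁ − x̄₂ = 71.7 − 74.0 = -2.3000.
CI: -2.3000 ± 1.7920 = (-4.09, -0.51).

(-4.09, -0.51)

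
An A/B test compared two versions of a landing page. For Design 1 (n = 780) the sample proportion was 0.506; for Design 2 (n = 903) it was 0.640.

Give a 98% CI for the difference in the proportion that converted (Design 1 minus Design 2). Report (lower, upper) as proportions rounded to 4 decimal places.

(-0.1898, -0.0782)

The two standard errors are √(0.5060×0.4940/780) = 0.01790 and √(0.6400×0.3600/903) = 0.01597.
Because the samples are independent, SE_diff = √(0.01790² + 0.01597²) = 0.02399.
Using z* = 2.326 for 98%, ME = 2.326 × 0.02399 = 0.05580.
p̂₁ − p̂₂ = -0.1340; interval -0.1340 ± 0.05580 gives (-0.1898, -0.0782).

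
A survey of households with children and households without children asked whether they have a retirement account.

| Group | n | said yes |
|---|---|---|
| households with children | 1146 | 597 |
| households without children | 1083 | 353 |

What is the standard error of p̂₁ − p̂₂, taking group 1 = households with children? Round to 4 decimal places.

p̂₁ = 597/1146 = 0.5209 and p̂₂ = 353/1083 = 0.3259.
SE₁ = √(p̂₁(1−p̂₁)/n₁) = √(0.5209·0.4791/1146) = 0.01476; SE₂ = √(0.3259·0.6741/1083) = 0.01424.
Independent samples: SE of the difference = √(SE₁² + SE₂²) = √(0.0002178576 + 0.0002027776) = 0.02051.

0.0205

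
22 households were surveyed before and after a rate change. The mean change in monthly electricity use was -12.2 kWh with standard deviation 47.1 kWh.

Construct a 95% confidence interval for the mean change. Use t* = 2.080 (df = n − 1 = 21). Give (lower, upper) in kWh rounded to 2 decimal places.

(-33.09, 8.69)

This is a matched-pairs design, so SE = s_d/√n = 47.1/√22 = 10.0418.
Margin = 2.080 × 10.0418 = 20.8869; the interval is -12.2 ± 20.8869 = (-33.09, 8.69).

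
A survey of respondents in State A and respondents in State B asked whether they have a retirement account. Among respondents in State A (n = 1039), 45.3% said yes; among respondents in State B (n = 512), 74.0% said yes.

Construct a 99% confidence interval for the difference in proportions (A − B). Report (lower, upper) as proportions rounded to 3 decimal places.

(-0.351, -0.223)

The two standard errors are √(0.4530×0.5470/1039) = 0.01544 and √(0.7400×0.2600/512) = 0.01939.
Because the samples are independent, SE_diff = √(0.01544² + 0.01939²) = 0.02479.
Using z* = 2.576 for 99%, ME = 2.576 × 0.02479 = 0.06386.
p̂₁ − p̂₂ = -0.2870; interval -0.2870 ± 0.06386 gives (-0.351, -0.223).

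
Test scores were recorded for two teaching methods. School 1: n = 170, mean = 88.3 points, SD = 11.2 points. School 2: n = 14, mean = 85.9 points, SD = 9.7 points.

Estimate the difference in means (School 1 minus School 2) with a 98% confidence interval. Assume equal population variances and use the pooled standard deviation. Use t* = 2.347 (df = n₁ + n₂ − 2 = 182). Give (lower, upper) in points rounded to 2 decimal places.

(-4.84, 9.64)

Pooled variance s_p² = [169·11.2² + 13·9.7²] / (170+14−2) = 123.2007, so s_p = 11.0996.
SE_diff = s_p·√(1/n₁ + 1/n₂) = 11.0996·√(1/170 + 1/14) = 3.0862.
t* = 2.347; margin = 2.347 × 3.0862 = 7.2433.
Difference = 88.3 − 85.9 = 2.4000.
2.4000 ± 7.2433 → (-4.84, 9.64).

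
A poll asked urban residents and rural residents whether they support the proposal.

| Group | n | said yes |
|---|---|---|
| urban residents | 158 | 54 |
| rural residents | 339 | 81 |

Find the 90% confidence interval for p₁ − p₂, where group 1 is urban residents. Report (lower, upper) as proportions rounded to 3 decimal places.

(0.030, 0.176)

Sample proportions: 54/158 = 0.3418, 81/339 = 0.2389.
Each SE is √(p̂(1−p̂)/n): √(0.3418·0.6582/158) = 0.03773 and √(0.2389·0.7611/339) = 0.02316.
SE(p̂₁ − p̂₂) = √(SE₁² + SE₂²) = √(0.0014235529 + 0.0005363856) = 0.04427, since the two samples are independent.
At 90% confidence z* = 1.645; margin = 1.645 × 0.04427 = 0.07282.
The difference is 0.3418 − 0.2389 = 0.1029, so the interval is 0.1029 ± 0.07282 = (0.030, 0.176).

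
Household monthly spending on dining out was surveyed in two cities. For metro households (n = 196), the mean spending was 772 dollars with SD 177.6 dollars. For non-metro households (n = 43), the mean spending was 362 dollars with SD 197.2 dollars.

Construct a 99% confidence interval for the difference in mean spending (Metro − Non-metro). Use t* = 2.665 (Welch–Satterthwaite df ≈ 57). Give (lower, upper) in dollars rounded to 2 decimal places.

(323.02, 496.98)

Standard errors of each mean: 177.6/√196 = 12.6857 and 197.2/√43 = 30.0727.
SE(x̄₁ − x̄₂) = √(12.6857² + 30.0727²) = 32.6388 for independent samples with unequal variances.
With t* = 2.665, the margin is 2.665 × 32.6388 = 86.9824.
x̄₁ − x̄₂ = 772 − 362 = 410.0000; the interval is 410.0000 ± 86.9824 = (323.02, 496.98).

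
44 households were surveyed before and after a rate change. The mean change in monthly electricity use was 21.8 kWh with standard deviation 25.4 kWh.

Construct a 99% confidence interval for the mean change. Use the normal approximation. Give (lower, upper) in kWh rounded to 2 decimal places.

Paired design: SE = s_d/√n = 25.4/√44 = 3.8292.
z* = 2.576; margin of error = 2.576 × 3.8292 = 9.8640.
21.8 ± 9.8640 → (11.94, 31.66).

(11.94, 31.66)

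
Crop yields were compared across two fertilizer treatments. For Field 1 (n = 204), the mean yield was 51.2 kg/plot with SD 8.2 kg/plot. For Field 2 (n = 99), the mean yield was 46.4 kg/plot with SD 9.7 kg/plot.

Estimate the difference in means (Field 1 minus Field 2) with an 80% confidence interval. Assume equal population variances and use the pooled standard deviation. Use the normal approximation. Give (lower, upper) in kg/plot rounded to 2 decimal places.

(3.43, 6.17)

Pooled variance s_p² = [203·8.2² + 98·9.7²] / (204+99−2) = 75.9819, so s_p = 8.7168.
SE_diff = s_p·√(1/n₁ + 1/n₂) = 8.7168·√(1/204 + 1/99) = 1.0677.
z* = 1.282; margin = 1.282 × 1.0677 = 1.3688.
Difference = 51.2 − 46.4 = 4.8000.
4.8000 ± 1.3688 → (3.43, 6.17).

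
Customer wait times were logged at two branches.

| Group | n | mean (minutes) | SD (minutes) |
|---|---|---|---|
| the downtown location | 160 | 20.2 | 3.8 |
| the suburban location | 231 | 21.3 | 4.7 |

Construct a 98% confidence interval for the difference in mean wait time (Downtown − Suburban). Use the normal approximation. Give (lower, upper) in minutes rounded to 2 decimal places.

(-2.10, -0.10)

Per-group SEs: s₁/√n₁ = 3.8/√160 = 0.3004, s₂/√n₂ = 4.7/√231 = 0.3092.
Unpooled SE of the difference: √(0.09024016 + 0.09560464) = 0.4311.
Margin of error = z* · SE = 2.326 × 0.4311 = 1.0027.
x̄₁ − x̄₂ = 20.2 − 21.3 = -1.1000.
CI: -1.1000 ± 1.0027 = (-2.10, -0.10).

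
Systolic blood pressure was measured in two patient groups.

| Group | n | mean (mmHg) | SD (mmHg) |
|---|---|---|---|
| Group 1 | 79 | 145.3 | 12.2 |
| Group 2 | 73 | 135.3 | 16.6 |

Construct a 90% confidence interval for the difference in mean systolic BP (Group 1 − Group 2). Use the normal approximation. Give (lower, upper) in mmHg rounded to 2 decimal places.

SE₁ = s₁/√n₁ = 12.2/√79 = 1.3726; SE₂ = 16.6/√73 = 1.9429.
Independent samples, unequal variances: SE_diff = √(SE₁² + SE₂²) = √(1.88403076 + 3.77486041) = 2.3788.
z* = 1.645, so margin of error = 1.645 × 2.3788 = 3.9131.
Difference in means = 145.3 − 135.3 = 10.0000.
10.0000 ± 3.9131 → (6.09, 13.91).

(6.09, 13.91)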